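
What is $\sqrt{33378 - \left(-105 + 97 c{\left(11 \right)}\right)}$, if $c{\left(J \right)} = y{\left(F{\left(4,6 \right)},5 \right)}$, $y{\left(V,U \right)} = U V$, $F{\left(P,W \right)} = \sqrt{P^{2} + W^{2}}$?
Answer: $\sqrt{33483 - 970 \sqrt{13}} \approx 173.16$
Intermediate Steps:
$c{\left(J \right)} = 10 \sqrt{13}$ ($c{\left(J \right)} = 5 \sqrt{4^{2} + 6^{2}} = 5 \sqrt{16 + 36} = 5 \sqrt{52} = 5 \cdot 2 \sqrt{13} = 10 \sqrt{13}$)
$\sqrt{33378 - \left(-105 + 97 c{\left(11 \right)}\right)} = \sqrt{33378 + \left(- 97 \cdot 10 \sqrt{13} + 105\right)} = \sqrt{33378 + \left(- 970 \sqrt{13} + 105\right)} = \sqrt{33378 + \left(105 - 970 \sqrt{13}\right)} = \sqrt{33483 - 970 \sqrt{13}}$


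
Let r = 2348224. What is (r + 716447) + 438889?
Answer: 3503560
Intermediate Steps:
(r + 716447) + 438889 = (2348224 + 716447) + 438889 = 3064671 + 438889 = 3503560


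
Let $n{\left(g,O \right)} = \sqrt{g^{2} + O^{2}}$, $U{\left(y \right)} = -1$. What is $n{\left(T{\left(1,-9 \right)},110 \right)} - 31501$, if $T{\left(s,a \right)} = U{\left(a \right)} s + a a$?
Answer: $-31501 + 10 \sqrt{185} \approx -31365.0$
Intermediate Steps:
$T{\left(s,a \right)} = a^{2} - s$ ($T{\left(s,a \right)} = - s + a a = - s + a^{2} = a^{2} - s$)
$n{\left(g,O \right)} = \sqrt{O^{2} + g^{2}}$
$n{\left(T{\left(1,-9 \right)},110 \right)} - 31501 = \sqrt{110^{2} + \left(\left(-9\right)^{2} - 1\right)^{2}} - 31501 = \sqrt{12100 + \left(81 - 1\right)^{2}} - 31501 = \sqrt{12100 + 80^{2}} - 31501 = \sqrt{12100 + 6400} - 31501 = \sqrt{18500} - 31501 = 10 \sqrt{185} - 31501 = -31501 + 10 \sqrt{185}$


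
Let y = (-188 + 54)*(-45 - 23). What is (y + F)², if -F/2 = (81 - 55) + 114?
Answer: 78004224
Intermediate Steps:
F = -280 (F = -2*((81 - 55) + 114) = -2*(26 + 114) = -2*140 = -280)
y = 9112 (y = -134*(-68) = 9112)
(y + F)² = (9112 - 280)² = 8832² = 78004224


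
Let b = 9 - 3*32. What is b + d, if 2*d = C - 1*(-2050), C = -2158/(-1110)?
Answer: 1042259/1110 ≈ 938.97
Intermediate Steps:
C = 1079/555 (C = -2158*(-1/1110) = 1079/555 ≈ 1.9441)
d = 1138829/1110 (d = (1079/555 - 1*(-2050))/2 = (1079/555 + 2050)/2 = (½)*(1138829/555) = 1138829/1110 ≈ 1026.0)
b = -87 (b = 9 - 96 = -87)
b + d = -87 + 1138829/1110 = 1042259/1110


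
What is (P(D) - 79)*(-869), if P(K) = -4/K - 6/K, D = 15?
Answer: 207691/3 ≈ 69230.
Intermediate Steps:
P(K) = -10/K
(P(D) - 79)*(-869) = (-10/15 - 79)*(-869) = (-10*1/15 - 79)*(-869) = (-2/3 - 79)*(-869) = -239/3*(-869) = 207691/3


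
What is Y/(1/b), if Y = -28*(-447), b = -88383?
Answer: -1106201628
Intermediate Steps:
Y = 12516
Y/(1/b) = 12516/(1/(-88383)) = 12516/(-1/88383) = 12516*(-88383) = -1106201628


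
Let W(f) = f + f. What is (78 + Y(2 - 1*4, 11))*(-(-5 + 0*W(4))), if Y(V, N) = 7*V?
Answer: 320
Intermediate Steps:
W(f) = 2*f
(78 + Y(2 - 1*4, 11))*(-(-5 + 0*W(4))) = (78 + 7*(2 - 1*4))*(-(-5 + 0*(2*4))) = (78 + 7*(2 - 4))*(-(-5 + 0*8)) = (78 + 7*(-2))*(-(-5 + 0)) = (78 - 14)*(-1*(-5)) = 64*5 = 320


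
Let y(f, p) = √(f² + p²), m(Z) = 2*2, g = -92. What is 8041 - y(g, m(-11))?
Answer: 8041 - 4*√530 ≈ 7948.9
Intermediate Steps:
m(Z) = 4
8041 - y(g, m(-11)) = 8041 - √((-92)² + 4²) = 8041 - √(8464 + 16) = 8041 - √8480 = 8041 - 4*√530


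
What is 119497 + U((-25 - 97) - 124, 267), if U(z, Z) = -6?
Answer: 119491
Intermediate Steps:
119497 + U((-25 - 97) - 124, 267) = 119497 - 6 = 119491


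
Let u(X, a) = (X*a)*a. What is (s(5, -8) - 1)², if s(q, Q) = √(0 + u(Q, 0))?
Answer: 1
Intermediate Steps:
u(X, a) = X*a²
s(q, Q) = 0 (s(q, Q) = √(0 + Q*0²) = √(0 + Q*0) = √(0 + 0) = √0 = 0)
(s(5, -8) - 1)² = (0 - 1)² = (-1)² = 1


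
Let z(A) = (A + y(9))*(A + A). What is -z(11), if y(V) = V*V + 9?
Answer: -2222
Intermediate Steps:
y(V) = 9 + V² (y(V) = V² + 9 = 9 + V²)
z(A) = 2*A*(90 + A) (z(A) = (A + (9 + 9²))*(A + A) = (A + (9 + 81))*(2*A) = (A + 90)*(2*A) = (90 + A)*(2*A) = 2*A*(90 + A))
-z(11) = -2*11*(90 + 11) = -2*11*101 = -1*2222 = -2222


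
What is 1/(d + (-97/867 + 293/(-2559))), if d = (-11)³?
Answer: -246517/328169933 ≈ -0.00075119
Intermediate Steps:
d = -1331
1/(d + (-97/867 + 293/(-2559))) = 1/(-1331 + (-97/867 + 293/(-2559))) = 1/(-1331 + (-97*1/867 + 293*(-1/2559))) = 1/(-1331 + (-97/867 - 293/2559)) = 1/(-1331 - 55806/246517) = 1/(-328169933/246517) = -246517/328169933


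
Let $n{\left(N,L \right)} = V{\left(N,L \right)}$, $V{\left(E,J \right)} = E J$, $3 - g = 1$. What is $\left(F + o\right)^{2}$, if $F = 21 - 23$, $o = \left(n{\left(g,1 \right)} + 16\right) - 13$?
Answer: $9$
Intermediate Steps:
$g = 2$ ($g = 3 - 1 = 2$)
$n{\left(N,L \right)} = L N$ ($n{\left(N,L \right)} = N L = L N$)
$o = 5$ ($o = \left(1 \cdot 2 + 16\right) - 13 = \left(2 + 16\right) - 13 = 18 - 13 = 5$)
$F = -2$
$\left(F + o\right)^{2} = \left(-2 + 5\right)^{2} = 3^{2} = 9$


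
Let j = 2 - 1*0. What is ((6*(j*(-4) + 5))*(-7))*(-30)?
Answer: -3780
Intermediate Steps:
j = 2 (j = 2 + 0 = 2)
((6*(j*(-4) + 5))*(-7))*(-30) = ((6*(2*(-4) + 5))*(-7))*(-30) = ((6*(-8 + 5))*(-7))*(-30) = ((6*(-3))*(-7))*(-30) = -18*(-7)*(-30) = 126*(-30) = -3780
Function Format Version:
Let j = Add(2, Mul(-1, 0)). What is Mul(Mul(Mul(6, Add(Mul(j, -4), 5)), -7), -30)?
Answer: -3780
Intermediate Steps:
j = 2 (j = Add(2, 0) = 2)
Mul(Mul(Mul(6, Add(Mul(j, -4), 5)), -7), -30) = Mul(Mul(Mul(6, Add(Mul(2, -4), 5)), -7), -30) = Mul(Mul(Mul(6, Add(-8, 5)), -7), -30) = Mul(Mul(Mul(6, -3), -7), -30) = Mul(Mul(-18, -7), -30) = Mul(126, -30) = -3780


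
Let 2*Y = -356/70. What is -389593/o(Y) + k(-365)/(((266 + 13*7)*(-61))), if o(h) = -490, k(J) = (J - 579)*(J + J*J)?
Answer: 9991412623/1524390 ≈ 6554.4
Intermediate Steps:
k(J) = (-579 + J)*(J + J**2)
Y = -89/35 (Y = (-356/70)/2 = (-356*1/70)/2 = (1/2)*(-178/35) = -89/35 ≈ -2.5429)
-389593/o(Y) + k(-365)/(((266 + 13*7)*(-61))) = -389593/(-490) + (-365*(-579 + (-365)**2 - 578*(-365)))/(((266 + 13*7)*(-61))) = -389593*(-1/490) + (-365*(-579 + 133225 + 210970))/(((266 + 91)*(-61))) = 389593/490 + (-365*343616)/((357*(-61))) = 389593/490 - 125419840/(-21777) = 389593/490 - 125419840*(-1/21777) = 389593/490 + 17917120/3111 = 9991412623/1524390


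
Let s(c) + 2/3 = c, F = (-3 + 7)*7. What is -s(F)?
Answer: -82/3 ≈ -27.333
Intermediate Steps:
F = 28 (F = 4*7 = 28)
s(c) = -⅔ + c
-s(F) = -(-⅔ + 28) = -1*82/3 = -82/3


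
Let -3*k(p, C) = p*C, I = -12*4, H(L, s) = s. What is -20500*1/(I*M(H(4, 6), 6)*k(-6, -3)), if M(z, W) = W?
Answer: -5125/432 ≈ -11.863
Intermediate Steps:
I = -48
k(p, C) = -C*p/3 (k(p, C) = -p*C/3 = -C*p/3)
-20500*1/(I*M(H(4, 6), 6)*k(-6, -3)) = -20500/((-⅓*(-3)*(-6)*6)*(-48)) = -20500/(-6*6*(-48)) = -20500/((-36*(-48))) = -20500/1728 = -20500*1/1728 = -5125/432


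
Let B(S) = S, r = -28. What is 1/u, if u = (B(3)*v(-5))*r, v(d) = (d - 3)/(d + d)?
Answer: -5/336 ≈ -0.014881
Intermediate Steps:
v(d) = (-3 + d)/(2*d) (v(d) = (-3 + d)/((2*d)) = (-3 + d)*(1/(2*d)) = (-3 + d)/(2*d))
u = -336/5 (u = (3*((½)*(-3 - 5)/(-5)))*(-28) = (3*((½)*(-⅕)*(-8)))*(-28) = (3*(⅘))*(-28) = (12/5)*(-28) = -336/5 ≈ -67.200)
1/u = 1/(-336/5) = -5/336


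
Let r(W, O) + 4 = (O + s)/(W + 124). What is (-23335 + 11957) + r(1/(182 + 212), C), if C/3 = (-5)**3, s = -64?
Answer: -556263340/48857 ≈ -11386.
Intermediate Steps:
C = -375 (C = 3*(-5)**3 = 3*(-125) = -375)
r(W, O) = -4 + (-64 + O)/(124 + W) (r(W, O) = -4 + (O - 64)/(W + 124) = -4 + (-64 + O)/(124 + W))
(-23335 + 11957) + r(1/(182 + 212), C) = (-23335 + 11957) + (-560 - 375 - 4/(182 + 212))/(124 + 1/(182 + 212)) = -11378 + (-560 - 375 - 4/394)/(124 + 1/394) = -11378 + (-560 - 375 - 4*1/394)/(124 + 1/394) = -11378 + (-560 - 375 - 2/197)/(48857/394) = -11378 + (394/48857)*(-184197/197) = -11378 - 368394/48857 = -556263340/48857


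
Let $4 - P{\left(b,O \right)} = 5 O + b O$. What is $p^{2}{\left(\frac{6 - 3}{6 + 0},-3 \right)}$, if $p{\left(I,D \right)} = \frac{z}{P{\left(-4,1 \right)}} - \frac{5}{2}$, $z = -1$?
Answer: $\frac{289}{36} \approx 8.0278$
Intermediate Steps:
$P{\left(b,O \right)} = 4 - 5 O - O b$ ($P{\left(b,O \right)} = 4 - \left(5 O + b O\right) = 4 - \left(5 O + O b\right) = 4 - 5 O - O b$)
$p{\left(I,D \right)} = - \frac{17}{6}$ ($p{\left(I,D \right)} = - \frac{1}{4 - 5 - 1 \left(-4\right)} - \frac{5}{2} = - \frac{1}{4 - 5 + 4} - \frac{5}{2} = - \frac{1}{3} - \frac{5}{2} = - \frac{17}{6}$)
$p^{2}{\left(\frac{6 - 3}{6 + 0},-3 \right)} = \left(- \frac{17}{6}\right)^{2} = \frac{289}{36}$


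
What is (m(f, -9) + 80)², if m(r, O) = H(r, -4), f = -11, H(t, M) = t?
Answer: 4761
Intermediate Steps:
m(r, O) = r
(m(f, -9) + 80)² = (-11 + 80)² = 69² = 4761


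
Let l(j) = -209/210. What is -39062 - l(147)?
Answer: -8202811/210 ≈ -39061.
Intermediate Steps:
l(j) = -209/210 (l(j) = -209*1/210 = -209/210)
-39062 - l(147) = -39062 - 1*(-209/210) = -39062 + 209/210 = -8202811/210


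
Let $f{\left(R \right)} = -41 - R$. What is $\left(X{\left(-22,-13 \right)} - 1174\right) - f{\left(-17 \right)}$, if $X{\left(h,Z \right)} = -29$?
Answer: $-1179$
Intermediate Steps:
$\left(X{\left(-22,-13 \right)} - 1174\right) - f{\left(-17 \right)} = \left(-29 - 1174\right) - \left(-41 - -17\right) = -1203 - \left(-41 + 17\right) = -1203 - -24 = -1203 + 24 = -1179$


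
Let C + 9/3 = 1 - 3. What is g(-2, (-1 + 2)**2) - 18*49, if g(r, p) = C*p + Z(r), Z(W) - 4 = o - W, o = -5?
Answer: -886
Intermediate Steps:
Z(W) = -1 - W (Z(W) = 4 + (-5 - W) = -1 - W)
C = -5 (C = -3 + (1 - 3) = -3 - 2 = -5)
g(r, p) = -1 - r - 5*p (g(r, p) = -5*p + (-1 - r) = -1 - r - 5*p)
g(-2, (-1 + 2)**2) - 18*49 = (-1 - 1*(-2) - 5*(-1 + 2)**2) - 18*49 = (-1 + 2 - 5*1**2) - 882 = (-1 + 2 - 5*1) - 882 = (-1 + 2 - 5) - 882 = -4 - 882 = -886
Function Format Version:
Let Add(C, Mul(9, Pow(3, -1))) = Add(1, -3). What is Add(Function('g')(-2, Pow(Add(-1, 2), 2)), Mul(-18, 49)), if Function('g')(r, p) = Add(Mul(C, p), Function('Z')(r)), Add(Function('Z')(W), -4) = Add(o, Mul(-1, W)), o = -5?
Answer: -886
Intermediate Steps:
Function('Z')(W) = Add(-1, Mul(-1, W)) (Function('Z')(W) = Add(4, Add(-5, Mul(-1, W))) = Add(-1, Mul(-1, W)))
C = -5 (C = Add(-3, Add(1, -3)) = Add(-3, -2) = -5)
Function('g')(r, p) = Add(-1, Mul(-1, r), Mul(-5, p)) (Function('g')(r, p) = Add(Mul(-5, p), Add(-1, Mul(-1, r))) = Add(-1, Mul(-1, r), Mul(-5, p)))
Add(Function('g')(-2, Pow(Add(-1, 2), 2)), Mul(-18, 49)) = Add(Add(-1, Mul(-1, -2), Mul(-5, Pow(Add(-1, 2), 2))), Mul(-18, 49)) = Add(Add(-1, 2, Mul(-5, Pow(1, 2))), -882) = Add(Add(-1, 2, Mul(-5, 1)), -882) = Add(Add(-1, 2, -5), -882) = Add(-4, -882) = -886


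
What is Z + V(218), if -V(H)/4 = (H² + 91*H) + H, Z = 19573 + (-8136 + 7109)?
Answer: -251774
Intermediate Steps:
Z = 18546 (Z = 19573 - 1027 = 18546)
V(H) = -368*H - 4*H² (V(H) = -4*((H² + 91*H) + H) = -4*(H² + 92*H) = -368*H - 4*H²)
Z + V(218) = 18546 - 4*218*(92 + 218) = 18546 - 4*218*310 = 18546 - 270320 = -251774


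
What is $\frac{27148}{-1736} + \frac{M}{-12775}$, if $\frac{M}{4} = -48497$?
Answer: $- \frac{359019}{792050} \approx -0.45328$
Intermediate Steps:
$M = -193988$ ($M = 4 \left(-48497\right) = -193988$)
$\frac{27148}{-1736} + \frac{M}{-12775} = \frac{27148}{-1736} - \frac{193988}{-12775} = 27148 \left(- \frac{1}{1736}\right) - - \frac{193988}{12775} = - \frac{6787}{434} + \frac{193988}{12775} = - \frac{359019}{792050}$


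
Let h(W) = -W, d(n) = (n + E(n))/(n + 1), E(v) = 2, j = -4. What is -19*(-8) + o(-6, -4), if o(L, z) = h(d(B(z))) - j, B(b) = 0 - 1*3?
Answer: 311/2 ≈ 155.50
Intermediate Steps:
B(b) = -3 (B(b) = 0 - 3 = -3)
d(n) = (2 + n)/(1 + n) (d(n) = (n + 2)/(n + 1) = (2 + n)/(1 + n))
o(L, z) = 7/2 (o(L, z) = -(2 - 3)/(1 - 3) - 1*(-4) = -(-1)/(-2) + 4 = -(-1)*(-1)/2 + 4 = -1*½ + 4 = -½ + 4 = 7/2)
-19*(-8) + o(-6, -4) = -19*(-8) + 7/2 = 152 + 7/2 = 311/2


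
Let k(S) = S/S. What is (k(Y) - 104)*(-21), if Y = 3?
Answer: 2163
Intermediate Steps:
k(S) = 1
(k(Y) - 104)*(-21) = (1 - 104)*(-21) = -103*(-21) = 2163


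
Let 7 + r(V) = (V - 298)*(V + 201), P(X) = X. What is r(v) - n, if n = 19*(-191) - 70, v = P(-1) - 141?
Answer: -22268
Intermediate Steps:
v = -142 (v = -1 - 141 = -142)
r(V) = -7 + (-298 + V)*(201 + V) (r(V) = -7 + (V - 298)*(V + 201) = -7 + (-298 + V)*(201 + V))
n = -3699 (n = -3629 - 70 = -3699)
r(v) - n = (-59905 + (-142)² - 97*(-142)) - 1*(-3699) = (-59905 + 20164 + 13774) + 3699 = -25967 + 3699 = -22268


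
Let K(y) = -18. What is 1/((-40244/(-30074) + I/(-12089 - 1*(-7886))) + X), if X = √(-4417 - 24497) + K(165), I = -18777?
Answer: -5411976909610557/12898364544192132787 - 443811621184569*I*√28914/12898364544192132787 ≈ -0.00041959 - 0.0058508*I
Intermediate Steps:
X = -18 + I*√28914 (X = √(-4417 - 24497) - 18 = √(-28914) - 18 = I*√28914 - 18 = -18 + I*√28914 ≈ -18.0 + 170.04*I)
1/((-40244/(-30074) + I/(-12089 - 1*(-7886))) + X) = 1/((-40244/(-30074) - 18777/(-12089 - 1*(-7886))) + (-18 + I*√28914)) = 1/((-40244*(-1/30074) - 18777/(-12089 + 7886)) + (-18 + I*√28914)) = 1/((20122/15037 - 18777/(-4203)) + (-18 + I*√28914)) = 1/((20122/15037 - 18777*(-1/4203)) + (-18 + I*√28914)) = 1/((20122/15037 + 6259/1401) + (-18 + I*√28914)) = 1/(122307505/21066837 + (-18 + I*√28914)) = 1/(-256895561/21066837 + I*√28914)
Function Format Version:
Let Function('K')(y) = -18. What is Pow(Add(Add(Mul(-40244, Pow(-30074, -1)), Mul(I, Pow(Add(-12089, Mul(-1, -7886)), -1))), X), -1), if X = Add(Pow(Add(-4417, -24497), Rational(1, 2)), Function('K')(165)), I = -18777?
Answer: Add(Rational(-5411976909610557, 12898364544192132787), Mul(Rational(-443811621184569, 12898364544192132787), I, Pow(28914, Rational(1, 2)))) ≈ Add(-0.00041959, Mul(-0.0058508, I))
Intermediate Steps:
X = Add(-18, Mul(I, Pow(28914, Rational(1, 2)))) (X = Add(Pow(Add(-4417, -24497), Rational(1, 2)), -18) = Add(Pow(-28914, Rational(1, 2)), -18) = Add(Mul(I, Pow(28914, Rational(1, 2))), -18) = Add(-18, Mul(I, Pow(28914, Rational(1, 2)))) ≈ Add(-18.000, Mul(170.04, I)))
Pow(Add(Add(Mul(-40244, Pow(-30074, -1)), Mul(I, Pow(Add(-12089, Mul(-1, -7886)), -1))), X), -1) = Pow(Add(Add(Mul(-40244, Pow(-30074, -1)), Mul(-18777, Pow(Add(-12089, Mul(-1, -7886)), -1))), Add(-18, Mul(I, Pow(28914, Rational(1, 2))))), -1) = Pow(Add(Add(Mul(-40244, Rational(-1, 30074)), Mul(-18777, Pow(Add(-12089, 7886), -1))), Add(-18, Mul(I, Pow(28914, Rational(1, 2))))), -1) = Pow(Add(Add(Rational(20122, 15037), Mul(-18777, Pow(-4203, -1))), Add(-18, Mul(I, Pow(28914, Rational(1, 2))))), -1) = Pow(Add(Add(Rational(20122, 15037), Mul(-18777, Rational(-1, 4203))), Add(-18, Mul(I, Pow(28914, Rational(1, 2))))), -1) = Pow(Add(Add(Rational(20122, 15037), Rational(6259, 1401)), Add(-18, Mul(I, Pow(28914, Rational(1, 2))))), -1) = Pow(Add(Rational(122307505, 21066837), Add(-18, Mul(I, Pow(28914, Rational(1, 2))))), -1) = Pow(Add(Rational(-256895561, 21066837), Mul(I, Pow(28914, Rational(1, 2)))), -1)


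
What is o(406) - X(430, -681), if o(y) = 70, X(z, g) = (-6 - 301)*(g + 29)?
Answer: -200094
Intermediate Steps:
X(z, g) = -8903 - 307*g (X(z, g) = -307*(29 + g) = -8903 - 307*g)
o(406) - X(430, -681) = 70 - (-8903 - 307*(-681)) = 70 - (-8903 + 209067) = 70 - 1*200164 = 70 - 200164 = -200094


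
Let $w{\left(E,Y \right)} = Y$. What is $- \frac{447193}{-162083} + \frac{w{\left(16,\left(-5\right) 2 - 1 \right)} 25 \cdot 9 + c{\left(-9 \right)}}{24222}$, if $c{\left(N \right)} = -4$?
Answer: $\frac{10430105089}{3925974426} \approx 2.6567$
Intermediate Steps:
$- \frac{447193}{-162083} + \frac{w{\left(16,\left(-5\right) 2 - 1 \right)} 25 \cdot 9 + c{\left(-9 \right)}}{24222} = - \frac{447193}{-162083} + \frac{\left(\left(-5\right) 2 - 1\right) 25 \cdot 9 - 4}{24222} = \left(-447193\right) \left(- \frac{1}{162083}\right) + \left(\left(-10 - 1\right) 225 - 4\right) \frac{1}{24222} = \frac{447193}{162083} + \left(\left(-11\right) 225 - 4\right) \frac{1}{24222} = \frac{447193}{162083} + \left(-2475 - 4\right) \frac{1}{24222} = \frac{447193}{162083} - \frac{2479}{24222} = \frac{10430105089}{3925974426}$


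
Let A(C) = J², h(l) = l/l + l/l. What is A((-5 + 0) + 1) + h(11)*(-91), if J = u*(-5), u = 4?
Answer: 218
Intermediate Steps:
J = -20 (J = 4*(-5) = -20)
h(l) = 2 (h(l) = 1 + 1 = 2)
A(C) = 400 (A(C) = (-20)² = 400)
A((-5 + 0) + 1) + h(11)*(-91) = 400 + 2*(-91) = 400 - 182 = 218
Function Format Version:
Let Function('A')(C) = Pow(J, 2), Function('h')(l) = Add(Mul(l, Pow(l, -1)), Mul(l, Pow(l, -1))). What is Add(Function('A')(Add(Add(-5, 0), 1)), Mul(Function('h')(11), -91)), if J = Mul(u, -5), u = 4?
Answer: 218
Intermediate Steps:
J = -20 (J = Mul(4, -5) = -20)
Function('h')(l) = 2 (Function('h')(l) = Add(1, 1) = 2)
Function('A')(C) = 400 (Function('A')(C) = Pow(-20, 2) = 400)
Add(Function('A')(Add(Add(-5, 0), 1)), Mul(Function('h')(11), -91)) = Add(400, Mul(2, -91)) = Add(400, -182) = 218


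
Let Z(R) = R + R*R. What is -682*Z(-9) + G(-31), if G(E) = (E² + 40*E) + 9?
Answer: -49374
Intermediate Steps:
Z(R) = R + R²
G(E) = 9 + E² + 40*E
-682*Z(-9) + G(-31) = -(-6138)*(1 - 9) + (9 + (-31)² + 40*(-31)) = -(-6138)*(-8) + (9 + 961 - 1240) = -682*72 - 270 = -49104 - 270 = -49374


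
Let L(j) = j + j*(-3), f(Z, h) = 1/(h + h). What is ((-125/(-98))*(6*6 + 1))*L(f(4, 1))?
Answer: -4625/98 ≈ -47.194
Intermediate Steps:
f(Z, h) = 1/(2*h)
L(j) = -2*j (L(j) = j - 3*j = -2*j)
((-125/(-98))*(6*6 + 1))*L(f(4, 1)) = ((-125/(-98))*(6*6 + 1))*(-1/1) = ((-125*(-1/98))*(36 + 1))*(-1) = ((125/98)*37)*(-2*½) = (4625/98)*(-1) = -4625/98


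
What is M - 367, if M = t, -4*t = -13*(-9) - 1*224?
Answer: -1361/4 ≈ -340.25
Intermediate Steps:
t = 107/4 (t = -(-13*(-9) - 1*224)/4 = -(117 - 224)/4 = -1/4*(-107) = 107/4 ≈ 26.750)
M = 107/4 ≈ 26.750
M - 367 = 107/4 - 367 = -1361/4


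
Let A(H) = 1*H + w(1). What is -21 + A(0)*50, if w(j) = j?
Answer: 29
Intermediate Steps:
A(H) = 1 + H (A(H) = 1*H + 1 = H + 1 = 1 + H)
-21 + A(0)*50 = -21 + (1 + 0)*50 = -21 + 1*50 = -21 + 50 = 29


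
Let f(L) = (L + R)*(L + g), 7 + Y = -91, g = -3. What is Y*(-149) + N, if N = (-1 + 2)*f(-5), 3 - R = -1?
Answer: 14610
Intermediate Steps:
R = 4 (R = 3 - 1*(-1) = 3 + 1 = 4)
Y = -98 (Y = -7 - 91 = -98)
f(L) = (-3 + L)*(4 + L) (f(L) = (L + 4)*(L - 3) = (4 + L)*(-3 + L) = (-3 + L)*(4 + L))
N = 8 (N = (-1 + 2)*(-12 - 5 + (-5)**2) = 1*(-12 - 5 + 25) = 1*8 = 8)
Y*(-149) + N = -98*(-149) + 8 = 14602 + 8 = 14610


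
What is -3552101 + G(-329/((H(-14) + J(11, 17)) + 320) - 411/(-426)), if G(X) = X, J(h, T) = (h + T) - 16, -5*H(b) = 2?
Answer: -209073114370/58859 ≈ -3.5521e+6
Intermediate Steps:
H(b) = -⅖ (H(b) = -⅕*2 = -⅖)
J(h, T) = -16 + T + h (J(h, T) = (T + h) - 16 = -16 + T + h)
-3552101 + G(-329/((H(-14) + J(11, 17)) + 320) - 411/(-426)) = -3552101 + (-329/((-⅖ + (-16 + 17 + 11)) + 320) - 411/(-426)) = -3552101 + (-329/((-⅖ + 12) + 320) - 411*(-1/426)) = -3552101 + (-329/(58/5 + 320) + 137/142) = -3552101 + (-329/1658/5 + 137/142) = -3552101 + (-329*5/1658 + 137/142) = -3552101 + (-1645/1658 + 137/142) = -3552101 - 1611/58859 = -209073114370/58859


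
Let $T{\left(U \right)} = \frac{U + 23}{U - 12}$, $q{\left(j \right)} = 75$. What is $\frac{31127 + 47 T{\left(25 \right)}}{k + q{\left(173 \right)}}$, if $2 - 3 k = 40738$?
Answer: $- \frac{1220721}{526643} \approx -2.3179$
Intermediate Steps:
$k = - \frac{40736}{3}$ ($k = \frac{2}{3} - \frac{40738}{3} = - \frac{40736}{3} \approx -13579.0$)
$T{\left(U \right)} = \frac{23 + U}{-12 + U}$
$\frac{31127 + 47 T{\left(25 \right)}}{k + q{\left(173 \right)}} = \frac{31127 + 47 \frac{23 + 25}{-12 + 25}}{- \frac{40736}{3} + 75} = \frac{31127 + 47 \cdot \frac{1}{13} \cdot 48}{- \frac{40511}{3}} = \left(31127 + 47 \cdot \frac{1}{13} \cdot 48\right) \left(- \frac{3}{40511}\right) = \left(31127 + 47 \cdot \frac{48}{13}\right) \left(- \frac{3}{40511}\right) = \left(31127 + \frac{2256}{13}\right) \left(- \frac{3}{40511}\right) = \frac{406907}{13} \left(- \frac{3}{40511}\right) = - \frac{1220721}{526643}$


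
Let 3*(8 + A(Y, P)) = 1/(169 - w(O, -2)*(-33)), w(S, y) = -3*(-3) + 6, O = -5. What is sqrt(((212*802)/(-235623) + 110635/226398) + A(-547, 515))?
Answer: I*sqrt(7969645977520690401208118)/983911067596 ≈ 2.8692*I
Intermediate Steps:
w(S, y) = 15 (w(S, y) = 9 + 6 = 15)
A(Y, P) = -15935/1992 (A(Y, P) = -8 + 1/(3*(169 - 15*(-33))) = -8 + 1/(3*(169 - 1*(-495))) = -8 + 1/(3*(169 + 495)) = -8 + (1/3)/664 = -8 + (1/3)*(1/664) = -8 + 1/1992 = -15935/1992)
sqrt(((212*802)/(-235623) + 110635/226398) + A(-547, 515)) = sqrt(((212*802)/(-235623) + 110635/226398) - 15935/1992) = sqrt((170024*(-1/235623) + 110635*(1/226398)) - 15935/1992) = sqrt((-170024/235623 + 110635/226398) - 15935/1992) = sqrt(-4141647649/17781525318 - 15935/1992) = sqrt(-16199931558841/1967822135192) = I*sqrt(7969645977520690401208118)/983911067596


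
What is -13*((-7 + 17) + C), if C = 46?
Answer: -728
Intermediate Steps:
-13*((-7 + 17) + C) = -13*((-7 + 17) + 46) = -13*(10 + 46) = -13*56 = -728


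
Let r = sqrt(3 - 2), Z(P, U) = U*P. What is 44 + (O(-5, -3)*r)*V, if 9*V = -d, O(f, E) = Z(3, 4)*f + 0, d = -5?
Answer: 32/3 ≈ 10.667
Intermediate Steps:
Z(P, U) = P*U
O(f, E) = 12*f (O(f, E) = (3*4)*f + 0 = 12*f + 0 = 12*f)
r = 1 (r = sqrt(1) = 1)
V = 5/9 (V = (-1*(-5))/9 = (1/9)*5 = 5/9 ≈ 0.55556)
44 + (O(-5, -3)*r)*V = 44 + ((12*(-5))*1)*(5/9) = 44 - 60*1*(5/9) = 44 - 60*5/9 = 44 - 100/3 = 32/3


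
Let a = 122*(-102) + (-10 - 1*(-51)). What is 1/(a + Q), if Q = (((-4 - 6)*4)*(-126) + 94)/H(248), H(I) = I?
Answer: -124/1535405 ≈ -8.0760e-5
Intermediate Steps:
a = -12403 (a = -12444 + (-10 + 51) = -12444 + 41 = -12403)
Q = 2567/124 (Q = (((-4 - 6)*4)*(-126) + 94)/248 = (-10*4*(-126) + 94)*(1/248) = (-40*(-126) + 94)*(1/248) = (5040 + 94)*(1/248) = 5134*(1/248) = 2567/124 ≈ 20.702)
1/(a + Q) = 1/(-12403 + 2567/124) = 1/(-1535405/124) = -124/1535405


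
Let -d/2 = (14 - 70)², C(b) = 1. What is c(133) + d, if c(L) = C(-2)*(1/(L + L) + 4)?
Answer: -1667287/266 ≈ -6268.0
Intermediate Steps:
c(L) = 4 + 1/(2*L) (c(L) = 1*(1/(L + L) + 4) = 1*(1/(2*L) + 4) = 1*(4 + 1/(2*L)) = 4 + 1/(2*L))
d = -6272 (d = -2*(14 - 70)² = -2*(-56)² = -2*3136 = -6272)
c(133) + d = (4 + (½)/133) - 6272 = (4 + (½)*(1/133)) - 6272 = (4 + 1/266) - 6272 = 1065/266 - 6272 = -1667287/266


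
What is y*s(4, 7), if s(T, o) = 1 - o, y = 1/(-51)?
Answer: 2/17 ≈ 0.11765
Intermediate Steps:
y = -1/51 ≈ -0.019608
y*s(4, 7) = -(1 - 1*7)/51 = -(1 - 7)/51 = -1/51*(-6) = 2/17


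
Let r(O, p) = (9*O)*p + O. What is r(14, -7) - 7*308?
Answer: -3024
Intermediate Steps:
r(O, p) = O + 9*O*p (r(O, p) = 9*O*p + O = O + 9*O*p)
r(14, -7) - 7*308 = 14*(1 + 9*(-7)) - 7*308 = 14*(1 - 63) - 2156 = 14*(-62) - 2156 = -868 - 2156 = -3024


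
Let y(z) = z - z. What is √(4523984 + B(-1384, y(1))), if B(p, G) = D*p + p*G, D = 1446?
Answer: 4*√157670 ≈ 1588.3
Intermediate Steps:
y(z) = 0
B(p, G) = 1446*p + G*p (B(p, G) = 1446*p + p*G = 1446*p + G*p)
√(4523984 + B(-1384, y(1))) = √(4523984 - 1384*(1446 + 0)) = √(4523984 - 1384*1446) = √(4523984 - 2001264) = √2522720 = 4*√157670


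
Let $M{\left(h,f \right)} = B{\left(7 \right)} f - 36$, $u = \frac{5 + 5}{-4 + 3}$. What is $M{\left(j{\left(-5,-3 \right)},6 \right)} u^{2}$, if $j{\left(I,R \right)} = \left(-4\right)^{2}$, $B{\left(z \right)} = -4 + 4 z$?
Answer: $10800$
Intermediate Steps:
$u = -10$ ($u = \frac{10}{-1} = 10 \left(-1\right) = -10$)
$j{\left(I,R \right)} = 16$
$M{\left(h,f \right)} = -36 + 24 f$ ($M{\left(h,f \right)} = \left(-4 + 4 \cdot 7\right) f - 36 = \left(-4 + 28\right) f - 36 = 24 f - 36 = -36 + 24 f$)
$M{\left(j{\left(-5,-3 \right)},6 \right)} u^{2} = \left(-36 + 24 \cdot 6\right) \left(-10\right)^{2} = \left(-36 + 144\right) 100 = 108 \cdot 100 = 10800$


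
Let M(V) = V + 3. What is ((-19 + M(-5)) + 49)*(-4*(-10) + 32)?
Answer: 2016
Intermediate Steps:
M(V) = 3 + V
((-19 + M(-5)) + 49)*(-4*(-10) + 32) = ((-19 + (3 - 5)) + 49)*(-4*(-10) + 32) = ((-19 - 2) + 49)*(40 + 32) = (-21 + 49)*72 = 28*72 = 2016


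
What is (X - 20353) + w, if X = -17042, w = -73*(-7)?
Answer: -36884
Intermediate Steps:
w = 511
(X - 20353) + w = (-17042 - 20353) + 511 = -37395 + 511 = -36884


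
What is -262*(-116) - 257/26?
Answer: 789935/26 ≈ 30382.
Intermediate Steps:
-262*(-116) - 257/26 = 30392 - 257*1/26 = 30392 - 257/26 = 789935/26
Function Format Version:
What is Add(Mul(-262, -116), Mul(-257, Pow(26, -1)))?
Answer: Rational(789935, 26) ≈ 30382.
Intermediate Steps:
Add(Mul(-262, -116), Mul(-257, Pow(26, -1))) = Add(30392, Mul(-257, Rational(1, 26))) = Add(30392, Rational(-257, 26)) = Rational(789935, 26)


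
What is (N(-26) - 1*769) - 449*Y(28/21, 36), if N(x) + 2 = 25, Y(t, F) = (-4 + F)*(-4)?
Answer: 56726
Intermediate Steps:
Y(t, F) = 16 - 4*F
N(x) = 23 (N(x) = -2 + 25 = 23)
(N(-26) - 1*769) - 449*Y(28/21, 36) = (23 - 1*769) - 449*(16 - 4*36) = (23 - 769) - 449*(16 - 144) = -746 - 449*(-128) = -746 + 57472 = 56726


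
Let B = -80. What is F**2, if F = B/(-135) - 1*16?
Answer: 173056/729 ≈ 237.39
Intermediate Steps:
F = -416/27 (F = -80/(-135) - 1*16 = -80*(-1/135) - 16 = 16/27 - 16 = -416/27 ≈ -15.407)
F**2 = (-416/27)**2 = 173056/729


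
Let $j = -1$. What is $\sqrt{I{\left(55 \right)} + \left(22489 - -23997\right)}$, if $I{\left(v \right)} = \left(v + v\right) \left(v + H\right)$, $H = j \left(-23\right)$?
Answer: $\sqrt{55066} \approx 234.66$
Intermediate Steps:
$H = 23$ ($H = \left(-1\right) \left(-23\right) = 23$)
$I{\left(v \right)} = 2 v \left(23 + v\right)$ ($I{\left(v \right)} = \left(v + v\right) \left(v + 23\right) = 2 v \left(23 + v\right)$)
$\sqrt{I{\left(55 \right)} + \left(22489 - -23997\right)} = \sqrt{2 \cdot 55 \left(23 + 55\right) + \left(22489 - -23997\right)} = \sqrt{2 \cdot 55 \cdot 78 + \left(22489 + 23997\right)} = \sqrt{8580 + 46486} = \sqrt{55066}$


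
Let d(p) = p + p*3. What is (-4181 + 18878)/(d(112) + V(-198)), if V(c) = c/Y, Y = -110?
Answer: 73485/2249 ≈ 32.674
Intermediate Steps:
V(c) = -c/110 (V(c) = c/(-110) = c*(-1/110) = -c/110)
d(p) = 4*p (d(p) = p + 3*p = 4*p)
(-4181 + 18878)/(d(112) + V(-198)) = (-4181 + 18878)/(4*112 - 1/110*(-198)) = 14697/(448 + 9/5) = 14697/(2249/5) = 14697*(5/2249) = 73485/2249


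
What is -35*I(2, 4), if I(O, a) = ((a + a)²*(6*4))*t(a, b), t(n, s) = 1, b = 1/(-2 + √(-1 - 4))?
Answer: -53760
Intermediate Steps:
b = 1/(-2 + I*√5) (b = 1/(-2 + √(-5)) = 1/(-2 + I*√5) ≈ -0.22222 - 0.24845*I)
I(O, a) = 96*a² (I(O, a) = ((a + a)²*(6*4))*1 = ((2*a)²*24)*1 = ((4*a²)*24)*1 = (96*a²)*1 = 96*a²)
-35*I(2, 4) = -3360*4² = -3360*16 = -35*1536 = -53760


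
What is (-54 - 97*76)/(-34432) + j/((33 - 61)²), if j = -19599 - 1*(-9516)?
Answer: -10667371/843584 ≈ -12.645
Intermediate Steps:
j = -10083 (j = -19599 + 9516 = -10083)
(-54 - 97*76)/(-34432) + j/((33 - 61)²) = (-54 - 97*76)/(-34432) - 10083/(33 - 61)² = (-54 - 7372)*(-1/34432) - 10083/((-28)²) = -7426*(-1/34432) - 10083/784 = 3713/17216 - 10083*1/784 = 3713/17216 - 10083/784 = -10667371/843584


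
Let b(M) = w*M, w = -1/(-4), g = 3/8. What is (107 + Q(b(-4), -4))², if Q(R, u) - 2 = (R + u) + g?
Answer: 697225/64 ≈ 10894.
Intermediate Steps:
g = 3/8 (g = 3*(⅛) = 3/8 ≈ 0.37500)
w = ¼ (w = -1*(-¼) = ¼ ≈ 0.25000)
b(M) = M/4
Q(R, u) = 19/8 + R + u (Q(R, u) = 2 + ((R + u) + 3/8) = 2 + (3/8 + R + u) = 19/8 + R + u)
(107 + Q(b(-4), -4))² = (107 + (19/8 + (¼)*(-4) - 4))² = (107 + (19/8 - 1 - 4))² = (107 - 21/8)² = (835/8)² = 697225/64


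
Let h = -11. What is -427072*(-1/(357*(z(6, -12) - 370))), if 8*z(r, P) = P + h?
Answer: -3416576/1064931 ≈ -3.2083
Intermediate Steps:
z(r, P) = -11/8 + P/8 (z(r, P) = (P - 11)/8 = (-11 + P)/8 = -11/8 + P/8)
-427072*(-1/(357*(z(6, -12) - 370))) = -427072*(-1/(357*((-11/8 + (⅛)*(-12)) - 370))) = -427072*(-1/(357*((-11/8 - 3/2) - 370))) = -427072*(-1/(357*(-23/8 - 370))) = -427072/((-2983/8*(-357))) = -427072/1064931/8 = -427072*8/1064931 = -3416576/1064931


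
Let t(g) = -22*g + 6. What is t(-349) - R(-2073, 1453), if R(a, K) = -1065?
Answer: 8749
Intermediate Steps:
t(g) = 6 - 22*g
t(-349) - R(-2073, 1453) = (6 - 22*(-349)) - 1*(-1065) = (6 + 7678) + 1065 = 7684 + 1065 = 8749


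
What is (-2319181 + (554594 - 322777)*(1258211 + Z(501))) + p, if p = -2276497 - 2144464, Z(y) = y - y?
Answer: 291667959245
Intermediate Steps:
Z(y) = 0
p = -4420961
(-2319181 + (554594 - 322777)*(1258211 + Z(501))) + p = (-2319181 + (554594 - 322777)*(1258211 + 0)) - 4420961 = (-2319181 + 231817*1258211) - 4420961 = (-2319181 + 291674699387) - 4420961 = 291672380206 - 4420961 = 291667959245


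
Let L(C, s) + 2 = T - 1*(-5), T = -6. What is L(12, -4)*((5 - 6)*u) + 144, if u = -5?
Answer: 129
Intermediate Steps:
L(C, s) = -3 (L(C, s) = -2 + (-6 - 1*(-5)) = -2 + (-6 + 5) = -2 - 1 = -3)
L(12, -4)*((5 - 6)*u) + 144 = -3*(5 - 6)*(-5) + 144 = -(-3)*(-5) + 144 = -3*5 + 144 = -15 + 144 = 129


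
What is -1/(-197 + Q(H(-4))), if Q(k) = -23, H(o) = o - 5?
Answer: 1/220 ≈ 0.0045455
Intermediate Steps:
H(o) = -5 + o
-1/(-197 + Q(H(-4))) = -1/(-197 - 23) = -1/(-220) = -1*(-1/220) = 1/220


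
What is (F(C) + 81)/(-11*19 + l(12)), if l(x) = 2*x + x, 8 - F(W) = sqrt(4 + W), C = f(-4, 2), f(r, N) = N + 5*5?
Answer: -89/173 + sqrt(31)/173 ≈ -0.48227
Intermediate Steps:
f(r, N) = 25 + N (f(r, N) = N + 25 = 25 + N)
C = 27 (C = 25 + 2 = 27)
F(W) = 8 - sqrt(4 + W)
l(x) = 3*x
(F(C) + 81)/(-11*19 + l(12)) = ((8 - sqrt(4 + 27)) + 81)/(-11*19 + 3*12) = ((8 - sqrt(31)) + 81)/(-209 + 36) = (89 - sqrt(31))/(-173) = (89 - sqrt(31))*(-1/173) = -89/173 + sqrt(31)/173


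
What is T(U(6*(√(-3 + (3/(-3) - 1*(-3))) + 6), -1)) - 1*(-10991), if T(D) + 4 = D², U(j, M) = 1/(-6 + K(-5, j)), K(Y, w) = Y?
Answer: 1329428/121 ≈ 10987.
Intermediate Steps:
U(j, M) = -1/11 (U(j, M) = 1/(-6 - 5) = 1/(-11) = -1/11)
T(D) = -4 + D²
T(U(6*(√(-3 + (3/(-3) - 1*(-3))) + 6), -1)) - 1*(-10991) = (-4 + (-1/11)²) - 1*(-10991) = (-4 + 1/121) + 10991 = -483/121 + 10991 = 1329428/121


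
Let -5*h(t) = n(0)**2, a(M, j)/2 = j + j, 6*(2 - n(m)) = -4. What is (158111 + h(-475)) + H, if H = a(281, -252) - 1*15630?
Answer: 6366221/45 ≈ 1.4147e+5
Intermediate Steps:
n(m) = 8/3 (n(m) = 2 - 1/6*(-4) = 2 + 2/3 = 8/3)
a(M, j) = 4*j (a(M, j) = 2*(j + j) = 2*(2*j) = 4*j)
H = -16638 (H = 4*(-252) - 1*15630 = -1008 - 15630 = -16638)
h(t) = -64/45 (h(t) = -(8/3)**2/5 = -1/5*64/9 = -64/45)
(158111 + h(-475)) + H = (158111 - 64/45) - 16638 = 7114931/45 - 16638 = 6366221/45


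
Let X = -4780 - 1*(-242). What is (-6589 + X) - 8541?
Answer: -19668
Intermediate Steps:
X = -4538 (X = -4780 + 242 = -4538)
(-6589 + X) - 8541 = (-6589 - 4538) - 8541 = -11127 - 8541 = -19668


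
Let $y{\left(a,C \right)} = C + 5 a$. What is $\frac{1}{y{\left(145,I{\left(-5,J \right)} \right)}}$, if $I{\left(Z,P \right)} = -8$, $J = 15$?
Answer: $\frac{1}{717} \approx 0.0013947$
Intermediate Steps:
$\frac{1}{y{\left(145,I{\left(-5,J \right)} \right)}} = \frac{1}{-8 + 5 \cdot 145} = \frac{1}{-8 + 725} = \frac{1}{717}$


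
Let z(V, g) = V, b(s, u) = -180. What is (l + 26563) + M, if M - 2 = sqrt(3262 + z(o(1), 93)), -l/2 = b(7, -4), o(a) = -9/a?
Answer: 26925 + sqrt(3253) ≈ 26982.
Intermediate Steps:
l = 360 (l = -2*(-180) = 360)
M = 2 + sqrt(3253) (M = 2 + sqrt(3262 - 9/1) = 2 + sqrt(3262 - 9*1) = 2 + sqrt(3262 - 9) = 2 + sqrt(3253) ≈ 59.035)
(l + 26563) + M = (360 + 26563) + (2 + sqrt(3253)) = 26923 + (2 + sqrt(3253)) = 26925 + sqrt(3253)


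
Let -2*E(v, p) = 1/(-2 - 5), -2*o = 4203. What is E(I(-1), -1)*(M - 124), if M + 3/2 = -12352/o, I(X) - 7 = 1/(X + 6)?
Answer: -1005545/117684 ≈ -8.5444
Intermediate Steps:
o = -4203/2 (o = -½*4203 = -4203/2 ≈ -2101.5)
I(X) = 7 + 1/(6 + X) (I(X) = 7 + 1/(X + 6) = 7 + 1/(6 + X))
M = 36799/8406 (M = -3/2 - 12352/(-4203/2) = -3/2 - 12352*(-2/4203) = -3/2 + 24704/4203 = 36799/8406 ≈ 4.3777)
E(v, p) = 1/14 (E(v, p) = -1/(2*(-2 - 5)) = -½/(-7) = -½*(-⅐) = 1/14)
E(I(-1), -1)*(M - 124) = (36799/8406 - 124)/14 = (1/14)*(-1005545/8406) = -1005545/117684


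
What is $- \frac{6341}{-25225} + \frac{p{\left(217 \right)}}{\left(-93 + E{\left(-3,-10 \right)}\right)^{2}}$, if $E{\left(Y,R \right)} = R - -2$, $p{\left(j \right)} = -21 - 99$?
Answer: $\frac{61657541}{257320225} \approx 0.23961$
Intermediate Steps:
$p{\left(j \right)} = -120$ ($p{\left(j \right)} = -21 - 99 = -120$)
$E{\left(Y,R \right)} = 2 + R$ ($E{\left(Y,R \right)} = R + 2 = 2 + R$)
$- \frac{6341}{-25225} + \frac{p{\left(217 \right)}}{\left(-93 + E{\left(-3,-10 \right)}\right)^{2}} = - \frac{6341}{-25225} - \frac{120}{\left(-93 + \left(2 - 10\right)\right)^{2}} = \left(-6341\right) \left(- \frac{1}{25225}\right) - \frac{120}{\left(-93 - 8\right)^{2}} = \frac{6341}{25225} - \frac{120}{\left(-101\right)^{2}} = \frac{6341}{25225} - \frac{120}{10201} = \frac{61657541}{257320225}$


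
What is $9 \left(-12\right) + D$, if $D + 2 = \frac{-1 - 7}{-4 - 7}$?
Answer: $- \frac{1202}{11} \approx -109.27$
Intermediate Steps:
$D = - \frac{14}{11}$ ($D = -2 + \frac{-1 - 7}{-4 - 7} = -2 - \frac{8}{-11} = -2 - - \frac{8}{11} = -2 + \frac{8}{11} = - \frac{14}{11} \approx -1.2727$)
$9 \left(-12\right) + D = 9 \left(-12\right) - \frac{14}{11} = -108 - \frac{14}{11} = - \frac{1202}{11}$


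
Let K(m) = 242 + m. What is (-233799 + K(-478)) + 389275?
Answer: 155240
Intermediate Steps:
(-233799 + K(-478)) + 389275 = (-233799 + (242 - 478)) + 389275 = (-233799 - 236) + 389275 = -234035 + 389275 = 155240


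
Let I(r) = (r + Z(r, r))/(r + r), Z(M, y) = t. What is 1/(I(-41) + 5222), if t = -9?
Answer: 41/214127 ≈ 0.00019148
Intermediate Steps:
Z(M, y) = -9
I(r) = (-9 + r)/(2*r) (I(r) = (r - 9)/(r + r) = (-9 + r)/((2*r)) = (-9 + r)*(1/(2*r)) = (-9 + r)/(2*r))
1/(I(-41) + 5222) = 1/((½)*(-9 - 41)/(-41) + 5222) = 1/((½)*(-1/41)*(-50) + 5222) = 1/(25/41 + 5222) = 1/(214127/41) = 41/214127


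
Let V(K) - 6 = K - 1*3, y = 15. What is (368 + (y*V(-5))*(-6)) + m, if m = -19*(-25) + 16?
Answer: 1039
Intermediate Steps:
V(K) = 3 + K (V(K) = 6 + (K - 1*3) = 6 + (K - 3) = 6 + (-3 + K) = 3 + K)
m = 491 (m = 475 + 16 = 491)
(368 + (y*V(-5))*(-6)) + m = (368 + (15*(3 - 5))*(-6)) + 491 = (368 + (15*(-2))*(-6)) + 491 = (368 - 30*(-6)) + 491 = (368 + 180) + 491 = 548 + 491 = 1039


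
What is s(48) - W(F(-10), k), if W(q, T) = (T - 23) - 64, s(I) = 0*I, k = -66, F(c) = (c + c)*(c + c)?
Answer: 153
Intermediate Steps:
F(c) = 4*c**2 (F(c) = (2*c)*(2*c) = 4*c**2)
s(I) = 0
W(q, T) = -87 + T (W(q, T) = (-23 + T) - 64 = -87 + T)
s(48) - W(F(-10), k) = 0 - (-87 - 66) = 0 - 1*(-153) = 0 + 153 = 153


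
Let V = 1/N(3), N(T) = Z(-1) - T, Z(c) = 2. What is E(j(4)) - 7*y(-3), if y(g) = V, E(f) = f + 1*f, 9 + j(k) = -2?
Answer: -15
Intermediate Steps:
j(k) = -11 (j(k) = -9 - 2 = -11)
E(f) = 2*f (E(f) = f + f = 2*f)
N(T) = 2 - T
V = -1 (V = 1/(2 - 1*3) = 1/(2 - 3) = 1/(-1) = -1)
y(g) = -1
E(j(4)) - 7*y(-3) = 2*(-11) - 7*(-1) = -22 + 7 = -15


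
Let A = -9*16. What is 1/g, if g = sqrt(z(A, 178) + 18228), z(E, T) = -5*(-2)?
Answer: sqrt(18238)/18238 ≈ 0.0074048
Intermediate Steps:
A = -144
z(E, T) = 10
g = sqrt(18238) (g = sqrt(10 + 18228) = sqrt(18238) ≈ 135.05)
1/g = 1/(sqrt(18238)) = sqrt(18238)/18238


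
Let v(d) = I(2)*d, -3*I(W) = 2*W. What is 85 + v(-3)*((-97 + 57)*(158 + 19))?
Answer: -28235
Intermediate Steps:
I(W) = -2*W/3
v(d) = -4*d/3 (v(d) = (-⅔*2)*d = -4*d/3)
85 + v(-3)*((-97 + 57)*(158 + 19)) = 85 + (-4/3*(-3))*((-97 + 57)*(158 + 19)) = 85 + 4*(-40*177) = 85 + 4*(-7080) = 85 - 28320 = -28235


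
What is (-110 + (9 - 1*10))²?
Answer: 12321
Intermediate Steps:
(-110 + (9 - 1*10))² = (-110 + (9 - 10))² = (-110 - 1)² = (-111)² = 12321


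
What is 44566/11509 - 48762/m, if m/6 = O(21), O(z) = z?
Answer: -4409417/11509 ≈ -383.13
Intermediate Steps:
m = 126 (m = 6*21 = 126)
44566/11509 - 48762/m = 44566/11509 - 48762/126 = 44566*(1/11509) - 48762*1/126 = 44566/11509 - 387 = -4409417/11509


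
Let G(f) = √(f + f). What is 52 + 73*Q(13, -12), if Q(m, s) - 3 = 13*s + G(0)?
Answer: -11117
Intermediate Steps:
G(f) = √2*√f (G(f) = √(2*f) = √2*√f)
Q(m, s) = 3 + 13*s (Q(m, s) = 3 + (13*s + √2*√0) = 3 + (13*s + √2*0) = 3 + (13*s + 0) = 3 + 13*s)
52 + 73*Q(13, -12) = 52 + 73*(3 + 13*(-12)) = 52 + 73*(3 - 156) = 52 + 73*(-153) = 52 - 11169 = -11117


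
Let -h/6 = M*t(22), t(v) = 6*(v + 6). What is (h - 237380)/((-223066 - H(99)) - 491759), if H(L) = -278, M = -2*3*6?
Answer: 201092/714547 ≈ 0.28143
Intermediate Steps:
M = -36 (M = -6*6 = -36)
t(v) = 36 + 6*v (t(v) = 6*(6 + v) = 36 + 6*v)
h = 36288 (h = -(-216)*(36 + 6*22) = -(-216)*(36 + 132) = -(-216)*168 = -6*(-6048) = 36288)
(h - 237380)/((-223066 - H(99)) - 491759) = (36288 - 237380)/((-223066 - 1*(-278)) - 491759) = -201092/((-223066 + 278) - 491759) = -201092/(-222788 - 491759) = -201092/(-714547) = -201092*(-1/714547) = 201092/714547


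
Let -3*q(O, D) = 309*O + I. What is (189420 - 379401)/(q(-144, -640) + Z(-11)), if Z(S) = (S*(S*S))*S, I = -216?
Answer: -9999/1555 ≈ -6.4302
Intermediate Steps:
Z(S) = S⁴ (Z(S) = (S*S²)*S = S³*S = S⁴)
q(O, D) = 72 - 103*O (q(O, D) = -(309*O - 216)/3 = -(-216 + 309*O)/3 = 72 - 103*O)
(189420 - 379401)/(q(-144, -640) + Z(-11)) = (189420 - 379401)/((72 - 103*(-144)) + (-11)⁴) = -189981/((72 + 14832) + 14641) = -189981/(14904 + 14641) = -189981/29545 = -189981*1/29545 = -9999/1555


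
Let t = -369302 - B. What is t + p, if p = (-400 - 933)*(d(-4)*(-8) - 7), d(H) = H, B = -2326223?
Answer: 1923596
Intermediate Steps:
t = 1956921 (t = -369302 - 1*(-2326223) = -369302 + 2326223 = 1956921)
p = -33325 (p = (-400 - 933)*(-4*(-8) - 7) = -1333*(32 - 7) = -1333*25 = -33325)
t + p = 1956921 - 33325 = 1923596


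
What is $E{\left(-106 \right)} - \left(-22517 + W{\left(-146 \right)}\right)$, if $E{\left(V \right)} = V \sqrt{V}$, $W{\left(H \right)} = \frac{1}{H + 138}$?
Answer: $\frac{180137}{8} - 106 i \sqrt{106} \approx 22517.0 - 1091.3 i$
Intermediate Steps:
$W{\left(H \right)} = \frac{1}{138 + H}$
$E{\left(V \right)} = V^{\frac{3}{2}}$
$E{\left(-106 \right)} - \left(-22517 + W{\left(-146 \right)}\right) = \left(-106\right)^{\frac{3}{2}} + \left(22517 - \frac{1}{138 - 146}\right) = - 106 i \sqrt{106} + \left(22517 - \frac{1}{-8}\right) = - 106 i \sqrt{106} + \left(22517 - - \frac{1}{8}\right) = - 106 i \sqrt{106} + \left(22517 + \frac{1}{8}\right) = - 106 i \sqrt{106} + \frac{180137}{8} = \frac{180137}{8} - 106 i \sqrt{106}$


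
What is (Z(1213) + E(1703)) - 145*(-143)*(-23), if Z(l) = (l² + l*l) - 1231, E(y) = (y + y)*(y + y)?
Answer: 14065438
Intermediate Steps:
E(y) = 4*y² (E(y) = (2*y)*(2*y) = 4*y²)
Z(l) = -1231 + 2*l² (Z(l) = (l² + l²) - 1231 = 2*l² - 1231 = -1231 + 2*l²)
(Z(1213) + E(1703)) - 145*(-143)*(-23) = ((-1231 + 2*1213²) + 4*1703²) - 145*(-143)*(-23) = ((-1231 + 2*1471369) + 4*2900209) + 20735*(-23) = ((-1231 + 2942738) + 11600836) - 476905 = (2941507 + 11600836) - 476905 = 14542343 - 476905 = 14065438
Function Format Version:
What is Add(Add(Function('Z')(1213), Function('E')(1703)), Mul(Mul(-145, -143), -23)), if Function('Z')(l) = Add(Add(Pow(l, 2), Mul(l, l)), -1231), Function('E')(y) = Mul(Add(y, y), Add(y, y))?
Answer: 14065438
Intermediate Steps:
Function('E')(y) = Mul(4, Pow(y, 2)) (Function('E')(y) = Mul(Mul(2, y), Mul(2, y)) = Mul(4, Pow(y, 2)))
Function('Z')(l) = Add(-1231, Mul(2, Pow(l, 2))) (Function('Z')(l) = Add(Add(Pow(l, 2), Pow(l, 2)), -1231) = Add(Mul(2, Pow(l, 2)), -1231) = Add(-1231, Mul(2, Pow(l, 2))))
Add(Add(Function('Z')(1213), Function('E')(1703)), Mul(Mul(-145, -143), -23)) = Add(Add(Add(-1231, Mul(2, Pow(1213, 2))), Mul(4, Pow(1703, 2))), Mul(Mul(-145, -143), -23)) = Add(Add(Add(-1231, Mul(2, 1471369)), Mul(4, 2900209)), Mul(20735, -23)) = Add(Add(Add(-1231, 2942738), 11600836), -476905) = Add(Add(2941507, 11600836), -476905) = Add(14542343, -476905) = 14065438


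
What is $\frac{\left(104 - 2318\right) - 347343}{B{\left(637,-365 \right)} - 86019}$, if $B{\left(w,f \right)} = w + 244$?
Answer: $\frac{349557}{85138} \approx 4.1058$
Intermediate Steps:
$B{\left(w,f \right)} = 244 + w$
$\frac{\left(104 - 2318\right) - 347343}{B{\left(637,-365 \right)} - 86019} = \frac{\left(104 - 2318\right) - 347343}{\left(244 + 637\right) - 86019} = \frac{\left(104 - 2318\right) - 347343}{881 - 86019} = \frac{-2214 - 347343}{-85138} = \left(-349557\right) \left(- \frac{1}{85138}\right) = \frac{349557}{85138}$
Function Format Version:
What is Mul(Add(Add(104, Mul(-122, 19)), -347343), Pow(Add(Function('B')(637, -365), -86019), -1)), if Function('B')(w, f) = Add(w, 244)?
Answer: Rational(349557, 85138) ≈ 4.1058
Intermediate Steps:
Function('B')(w, f) = Add(244, w)
Mul(Add(Add(104, Mul(-122, 19)), -347343), Pow(Add(Function('B')(637, -365), -86019), -1)) = Mul(Add(Add(104, Mul(-122, 19)), -347343), Pow(Add(Add(244, 637), -86019), -1)) = Mul(Add(Add(104, -2318), -347343), Pow(Add(881, -86019), -1)) = Mul(Add(-2214, -347343), Pow(-85138, -1)) = Mul(-349557, Rational(-1, 85138)) = Rational(349557, 85138)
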